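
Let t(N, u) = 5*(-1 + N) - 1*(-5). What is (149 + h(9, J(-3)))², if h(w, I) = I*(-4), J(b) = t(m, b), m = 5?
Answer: 2401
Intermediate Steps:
t(N, u) = 5*N (t(N, u) = (-5 + 5*N) + 5 = 5*N)
J(b) = 25 (J(b) = 5*5 = 25)
h(w, I) = -4*I
(149 + h(9, J(-3)))² = (149 - 4*25)² = (149 - 100)² = 49² = 2401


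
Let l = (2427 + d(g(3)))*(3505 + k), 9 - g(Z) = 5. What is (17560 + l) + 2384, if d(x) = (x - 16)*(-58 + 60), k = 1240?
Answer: 11422179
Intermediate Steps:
g(Z) = 4 (g(Z) = 9 - 1*5 = 9 - 5 = 4)
d(x) = -32 + 2*x (d(x) = (-16 + x)*2 = -32 + 2*x)
l = 11402235 (l = (2427 + (-32 + 2*4))*(3505 + 1240) = (2427 + (-32 + 8))*4745 = (2427 - 24)*4745 = 2403*4745 = 11402235)
(17560 + l) + 2384 = (17560 + 11402235) + 2384 = 11419795 + 2384 = 11422179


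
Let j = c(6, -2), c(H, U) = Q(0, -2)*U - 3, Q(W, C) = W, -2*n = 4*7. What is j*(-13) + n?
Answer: 25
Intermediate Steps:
n = -14 (n = -2*7 = -½*28 = -14)
c(H, U) = -3 (c(H, U) = 0*U - 3 = 0 - 3 = -3)
j = -3
j*(-13) + n = -3*(-13) - 14 = 39 - 14 = 25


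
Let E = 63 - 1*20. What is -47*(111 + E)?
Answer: -7238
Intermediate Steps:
E = 43 (E = 63 - 20 = 43)
-47*(111 + E) = -47*(111 + 43) = -47*154 = -7238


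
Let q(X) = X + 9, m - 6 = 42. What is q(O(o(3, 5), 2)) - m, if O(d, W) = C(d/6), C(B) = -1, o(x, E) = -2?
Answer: -40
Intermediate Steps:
O(d, W) = -1
m = 48 (m = 6 + 42 = 48)
q(X) = 9 + X
q(O(o(3, 5), 2)) - m = (9 - 1) - 1*48 = 8 - 48 = -40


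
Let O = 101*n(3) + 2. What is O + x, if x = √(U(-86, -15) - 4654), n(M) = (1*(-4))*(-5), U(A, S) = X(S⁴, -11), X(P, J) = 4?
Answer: 2022 + 5*I*√186 ≈ 2022.0 + 68.191*I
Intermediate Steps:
U(A, S) = 4
n(M) = 20 (n(M) = -4*(-5) = 20)
O = 2022 (O = 101*20 + 2 = 2020 + 2 = 2022)
x = 5*I*√186 (x = √(4 - 4654) = √(-4650) = 5*I*√186 ≈ 68.191*I)
O + x = 2022 + 5*I*√186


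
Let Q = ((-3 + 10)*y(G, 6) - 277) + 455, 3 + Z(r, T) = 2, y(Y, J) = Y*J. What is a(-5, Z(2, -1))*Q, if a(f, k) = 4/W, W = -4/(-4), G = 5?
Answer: 1552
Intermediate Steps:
W = 1 (W = -4*(-1/4) = 1)
y(Y, J) = J*Y
Z(r, T) = -1 (Z(r, T) = -3 + 2 = -1)
a(f, k) = 4 (a(f, k) = 4/1 = 4*1 = 4)
Q = 388 (Q = ((-3 + 10)*(6*5) - 277) + 455 = (7*30 - 277) + 455 = (210 - 277) + 455 = -67 + 455 = 388)
a(-5, Z(2, -1))*Q = 4*388 = 1552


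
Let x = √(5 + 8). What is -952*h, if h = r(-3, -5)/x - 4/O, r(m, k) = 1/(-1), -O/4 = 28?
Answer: -34 + 952*√13/13 ≈ 230.04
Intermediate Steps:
x = √13 ≈ 3.6056
O = -112 (O = -4*28 = -112)
r(m, k) = -1
h = 1/28 - √13/13 (h = -1/(√13) - 4/(-112) = -√13/13 - 4*(-1/112) = -√13/13 + 1/28 = 1/28 - √13/13 ≈ -0.24164)
-952*h = -952*(1/28 - √13/13) = -34 + 952*√13/13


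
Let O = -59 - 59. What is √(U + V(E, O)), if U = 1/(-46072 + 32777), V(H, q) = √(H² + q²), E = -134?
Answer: √(-13295 + 353514050*√7970)/13295 ≈ 13.362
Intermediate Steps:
O = -118
U = -1/13295 (U = 1/(-13295) = -1/13295 ≈ -7.5216e-5)
√(U + V(E, O)) = √(-1/13295 + √((-134)² + (-118)²)) = √(-1/13295 + √(17956 + 13924)) = √(-1/13295 + √31880) = √(-1/13295 + 2*√7970)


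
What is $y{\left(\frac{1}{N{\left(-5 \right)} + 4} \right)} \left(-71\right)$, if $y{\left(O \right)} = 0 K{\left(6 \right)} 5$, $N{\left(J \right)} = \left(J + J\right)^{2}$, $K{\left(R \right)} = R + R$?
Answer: $0$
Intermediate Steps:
$K{\left(R \right)} = 2 R$
$N{\left(J \right)} = 4 J^{2}$ ($N{\left(J \right)} = \left(2 J\right)^{2} = 4 J^{2}$)
$y{\left(O \right)} = 0$ ($y{\left(O \right)} = 0 \cdot 2 \cdot 6 \cdot 5 = 0 \cdot 12 \cdot 5 = 0 \cdot 5 = 0$)
$y{\left(\frac{1}{N{\left(-5 \right)} + 4} \right)} \left(-71\right) = 0 \left(-71\right) = 0$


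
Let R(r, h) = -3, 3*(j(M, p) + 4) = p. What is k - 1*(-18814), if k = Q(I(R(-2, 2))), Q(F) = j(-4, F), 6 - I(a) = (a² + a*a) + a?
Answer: 18807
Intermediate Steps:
j(M, p) = -4 + p/3
I(a) = 6 - a - 2*a² (I(a) = 6 - ((a² + a*a) + a) = 6 - ((a² + a²) + a) = 6 - (2*a² + a) = 6 - (a + 2*a²) = 6 + (-a - 2*a²) = 6 - a - 2*a²)
Q(F) = -4 + F/3
k = -7 (k = -4 + (6 - 1*(-3) - 2*(-3)²)/3 = -4 + (6 + 3 - 2*9)/3 = -4 + (6 + 3 - 18)/3 = -4 + (⅓)*(-9) = -4 - 3 = -7)
k - 1*(-18814) = -7 - 1*(-18814) = -7 + 18814 = 18807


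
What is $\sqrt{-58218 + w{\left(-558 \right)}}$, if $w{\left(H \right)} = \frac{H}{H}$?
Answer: $i \sqrt{58217} \approx 241.28 i$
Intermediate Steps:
$w{\left(H \right)} = 1$
$\sqrt{-58218 + w{\left(-558 \right)}} = \sqrt{-58218 + 1} = \sqrt{-58217} = i \sqrt{58217}$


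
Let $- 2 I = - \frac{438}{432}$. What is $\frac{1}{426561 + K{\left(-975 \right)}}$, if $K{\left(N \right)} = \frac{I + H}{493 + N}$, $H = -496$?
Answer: $\frac{69408}{29606817239} \approx 2.3443 \cdot 10^{-6}$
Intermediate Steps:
$I = \frac{73}{144}$ ($I = - \frac{\left(-438\right) \frac{1}{432}}{2} = \left(- \frac{1}{2}\right) \left(- \frac{73}{72}\right) = \frac{73}{144} \approx 0.50694$)
$K{\left(N \right)} = - \frac{71351}{144 \left(493 + N\right)}$ ($K{\left(N \right)} = \frac{\frac{73}{144} - 496}{493 + N} = - \frac{71351}{144 \left(493 + N\right)}$)
$\frac{1}{426561 + K{\left(-975 \right)}} = \frac{1}{426561 - \frac{71351}{70992 + 144 \left(-975\right)}} = \frac{1}{426561 - \frac{71351}{70992 - 140400}} = \frac{1}{426561 - \frac{71351}{-69408}} = \frac{1}{426561 - - \frac{71351}{69408}} = \frac{1}{426561 + \frac{71351}{69408}} = \frac{1}{\frac{29606817239}{69408}} = \frac{69408}{29606817239}$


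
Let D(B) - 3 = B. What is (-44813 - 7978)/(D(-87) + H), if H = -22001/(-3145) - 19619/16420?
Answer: 181744983460/269218729 ≈ 675.08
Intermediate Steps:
D(B) = 3 + B
H = 59910933/10328180 (H = -22001*(-1/3145) - 19619*1/16420 = 22001/3145 - 19619/16420 = 59910933/10328180 ≈ 5.8007)
(-44813 - 7978)/(D(-87) + H) = (-44813 - 7978)/((3 - 87) + 59910933/10328180) = -52791/(-84 + 59910933/10328180) = -52791/(-807656187/10328180) = -52791*(-10328180/807656187) = 181744983460/269218729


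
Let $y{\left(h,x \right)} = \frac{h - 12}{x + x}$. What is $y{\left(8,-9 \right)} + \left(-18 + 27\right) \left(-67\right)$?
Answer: $- \frac{5425}{9} \approx -602.78$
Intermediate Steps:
$y{\left(h,x \right)} = \frac{-12 + h}{2 x}$
$y{\left(8,-9 \right)} + \left(-18 + 27\right) \left(-67\right) = \frac{-12 + 8}{2 \left(-9\right)} + \left(-18 + 27\right) \left(-67\right) = \frac{1}{2} \left(- \frac{1}{9}\right) \left(-4\right) + 9 \left(-67\right) = \frac{2}{9} - 603 = - \frac{5425}{9}$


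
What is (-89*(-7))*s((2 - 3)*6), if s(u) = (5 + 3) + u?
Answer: 1246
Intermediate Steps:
s(u) = 8 + u
(-89*(-7))*s((2 - 3)*6) = (-89*(-7))*(8 + (2 - 3)*6) = 623*(8 - 1*6) = 623*(8 - 6) = 623*2 = 1246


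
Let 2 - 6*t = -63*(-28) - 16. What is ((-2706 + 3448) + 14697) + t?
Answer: 15148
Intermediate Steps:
t = -291 (t = ⅓ - (-63*(-28) - 16)/6 = ⅓ - (1764 - 16)/6 = ⅓ - ⅙*1748 = ⅓ - 874/3 = -291)
((-2706 + 3448) + 14697) + t = ((-2706 + 3448) + 14697) - 291 = (742 + 14697) - 291 = 15439 - 291 = 15148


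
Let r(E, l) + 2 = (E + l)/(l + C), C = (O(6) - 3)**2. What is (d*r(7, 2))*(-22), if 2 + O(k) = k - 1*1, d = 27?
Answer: -1485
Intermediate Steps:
O(k) = -3 + k (O(k) = -2 + (k - 1*1) = -2 + (k - 1) = -2 + (-1 + k) = -3 + k)
C = 0 (C = ((-3 + 6) - 3)**2 = (3 - 3)**2 = 0**2 = 0)
r(E, l) = -2 + (E + l)/l (r(E, l) = -2 + (E + l)/(l + 0) = -2 + (E + l)/l)
(d*r(7, 2))*(-22) = (27*((7 - 1*2)/2))*(-22) = (27*((7 - 2)/2))*(-22) = (27*((1/2)*5))*(-22) = (27*(5/2))*(-22) = (135/2)*(-22) = -1485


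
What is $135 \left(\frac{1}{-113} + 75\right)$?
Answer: $\frac{1143990}{113} \approx 10124.0$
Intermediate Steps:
$135 \left(\frac{1}{-113} + 75\right) = 135 \left(- \frac{1}{113} + 75\right) = 135 \cdot \frac{8474}{113} = \frac{1143990}{113}$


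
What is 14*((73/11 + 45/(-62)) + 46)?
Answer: 247821/341 ≈ 726.75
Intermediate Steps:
14*((73/11 + 45/(-62)) + 46) = 14*((73*(1/11) + 45*(-1/62)) + 46) = 14*((73/11 - 45/62) + 46) = 14*(4031/682 + 46) = 14*(35403/682) = 247821/341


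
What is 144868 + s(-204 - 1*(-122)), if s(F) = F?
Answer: 144786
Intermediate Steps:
144868 + s(-204 - 1*(-122)) = 144868 + (-204 - 1*(-122)) = 144868 + (-204 + 122) = 144868 - 82 = 144786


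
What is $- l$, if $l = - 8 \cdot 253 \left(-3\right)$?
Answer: $-6072$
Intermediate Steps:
$l = 6072$ ($l = \left(-8\right) \left(-759\right) = 6072$)
$- l = \left(-1\right) 6072 = -6072$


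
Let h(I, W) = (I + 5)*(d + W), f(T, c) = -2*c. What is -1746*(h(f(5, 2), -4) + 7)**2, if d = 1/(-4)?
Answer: -105633/8 ≈ -13204.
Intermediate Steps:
d = -1/4 ≈ -0.25000
h(I, W) = (5 + I)*(-1/4 + W) (h(I, W) = (I + 5)*(-1/4 + W) = (5 + I)*(-1/4 + W))
-1746*(h(f(5, 2), -4) + 7)**2 = -1746*((-5/4 + 5*(-4) - (-1)*2/2 - 2*2*(-4)) + 7)**2 = -1746*((-5/4 - 20 - 1/4*(-4) - 4*(-4)) + 7)**2 = -1746*((-5/4 - 20 + 1 + 16) + 7)**2 = -1746*(-17/4 + 7)**2 = -1746*(11/4)**2 = -1746*121/16 = -105633/8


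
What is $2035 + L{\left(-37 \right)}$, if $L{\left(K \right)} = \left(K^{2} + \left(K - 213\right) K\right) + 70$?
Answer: $12724$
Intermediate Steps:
$L{\left(K \right)} = 70 + K^{2} + K \left(-213 + K\right)$ ($L{\left(K \right)} = \left(K^{2} + \left(-213 + K\right) K\right) + 70 = \left(K^{2} + K \left(-213 + K\right)\right) + 70 = 70 + K^{2} + K \left(-213 + K\right)$)
$2035 + L{\left(-37 \right)} = 2035 + \left(70 - -7881 + 2 \left(-37\right)^{2}\right) = 2035 + \left(70 + 7881 + 2 \cdot 1369\right) = 2035 + \left(70 + 7881 + 2738\right) = 2035 + 10689 = 12724$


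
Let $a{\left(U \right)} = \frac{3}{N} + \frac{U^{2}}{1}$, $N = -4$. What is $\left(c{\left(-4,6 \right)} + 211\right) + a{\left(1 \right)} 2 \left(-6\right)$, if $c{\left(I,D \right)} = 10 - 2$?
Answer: $216$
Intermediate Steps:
$a{\left(U \right)} = - \frac{3}{4} + U^{2}$ ($a{\left(U \right)} = \frac{3}{-4} + \frac{U^{2}}{1} = 3 \left(- \frac{1}{4}\right) + U^{2} \cdot 1 = - \frac{3}{4} + U^{2}$)
$c{\left(I,D \right)} = 8$
$\left(c{\left(-4,6 \right)} + 211\right) + a{\left(1 \right)} 2 \left(-6\right) = \left(8 + 211\right) + \left(- \frac{3}{4} + 1^{2}\right) 2 \left(-6\right) = 219 + \left(- \frac{3}{4} + 1\right) 2 \left(-6\right) = 219 + \frac{1}{4} \cdot 2 \left(-6\right) = 219 + \frac{1}{2} \left(-6\right) = 219 - 3 = 216$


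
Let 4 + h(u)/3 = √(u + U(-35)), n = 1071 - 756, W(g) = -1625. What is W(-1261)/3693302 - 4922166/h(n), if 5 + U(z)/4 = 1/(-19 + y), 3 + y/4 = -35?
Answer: -4144822458846721/176188971910 - 4922166*√958379/47705 ≈ -1.2453e+5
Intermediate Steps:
y = -152 (y = -12 + 4*(-35) = -12 - 140 = -152)
U(z) = -3424/171 (U(z) = -20 + 4/(-19 - 152) = -20 + 4/(-171) = -20 + 4*(-1/171) = -20 - 4/171 = -3424/171)
n = 315
h(u) = -12 + 3*√(-3424/171 + u) (h(u) = -12 + 3*√(u - 3424/171) = -12 + 3*√(-3424/171 + u))
W(-1261)/3693302 - 4922166/h(n) = -1625/3693302 - 4922166/(-12 + √(-65056 + 3249*315)/19) = -1625*1/3693302 - 4922166/(-12 + √(-65056 + 1023435)/19) = -1625/3693302 - 4922166/(-12 + √958379/19)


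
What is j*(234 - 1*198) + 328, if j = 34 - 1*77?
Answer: -1220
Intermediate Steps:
j = -43 (j = 34 - 77 = -43)
j*(234 - 1*198) + 328 = -43*(234 - 1*198) + 328 = -43*(234 - 198) + 328 = -43*36 + 328 = -1548 + 328 = -1220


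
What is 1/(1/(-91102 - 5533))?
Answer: -96635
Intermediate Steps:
1/(1/(-91102 - 5533)) = 1/(1/(-96635)) = 1/(-1/96635) = -96635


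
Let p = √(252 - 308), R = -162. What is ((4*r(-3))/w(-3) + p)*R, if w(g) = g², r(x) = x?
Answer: 216 - 324*I*√14 ≈ 216.0 - 1212.3*I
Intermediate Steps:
p = 2*I*√14 (p = √(-56) = 2*I*√14 ≈ 7.4833*I)
((4*r(-3))/w(-3) + p)*R = ((4*(-3))/((-3)²) + 2*I*√14)*(-162) = (-12/9 + 2*I*√14)*(-162) = (-12*⅑ + 2*I*√14)*(-162) = (-4/3 + 2*I*√14)*(-162) = 216 - 324*I*√14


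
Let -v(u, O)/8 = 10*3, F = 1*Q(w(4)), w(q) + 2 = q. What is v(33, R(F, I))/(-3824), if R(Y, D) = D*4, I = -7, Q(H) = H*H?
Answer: 15/239 ≈ 0.062762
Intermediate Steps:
w(q) = -2 + q
Q(H) = H²
F = 4 (F = 1*(-2 + 4)² = 1*2² = 1*4 = 4)
R(Y, D) = 4*D
v(u, O) = -240 (v(u, O) = -80*3 = -8*30 = -240)
v(33, R(F, I))/(-3824) = -240/(-3824) = -240*(-1/3824) = 15/239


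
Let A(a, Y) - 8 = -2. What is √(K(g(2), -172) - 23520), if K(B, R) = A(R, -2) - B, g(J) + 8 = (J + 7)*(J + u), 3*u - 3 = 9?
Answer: 2*I*√5890 ≈ 153.49*I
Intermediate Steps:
u = 4 (u = 1 + (⅓)*9 = 1 + 3 = 4)
A(a, Y) = 6 (A(a, Y) = 8 - 2 = 6)
g(J) = -8 + (4 + J)*(7 + J) (g(J) = -8 + (J + 7)*(J + 4) = -8 + (7 + J)*(4 + J) = -8 + (4 + J)*(7 + J))
K(B, R) = 6 - B
√(K(g(2), -172) - 23520) = √((6 - (20 + 2² + 11*2)) - 23520) = √((6 - (20 + 4 + 22)) - 23520) = √((6 - 1*46) - 23520) = √((6 - 46) - 23520) = √(-40 - 23520) = √(-23560) = 2*I*√5890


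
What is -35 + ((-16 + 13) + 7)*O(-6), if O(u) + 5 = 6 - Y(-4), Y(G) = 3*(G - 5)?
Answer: 77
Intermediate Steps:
Y(G) = -15 + 3*G (Y(G) = 3*(-5 + G) = -15 + 3*G)
O(u) = 28 (O(u) = -5 + (6 - (-15 + 3*(-4))) = -5 + (6 - (-15 - 12)) = -5 + (6 - 1*(-27)) = -5 + (6 + 27) = -5 + 33 = 28)
-35 + ((-16 + 13) + 7)*O(-6) = -35 + ((-16 + 13) + 7)*28 = -35 + (-3 + 7)*28 = -35 + 4*28 = -35 + 112 = 77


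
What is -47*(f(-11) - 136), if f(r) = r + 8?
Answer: 6533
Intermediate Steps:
f(r) = 8 + r
-47*(f(-11) - 136) = -47*((8 - 11) - 136) = -47*(-3 - 136) = -47*(-139) = 6533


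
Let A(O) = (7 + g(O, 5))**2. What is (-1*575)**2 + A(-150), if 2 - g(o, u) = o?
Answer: 355906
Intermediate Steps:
g(o, u) = 2 - o
A(O) = (9 - O)**2 (A(O) = (7 + (2 - O))**2 = (9 - O)**2)
(-1*575)**2 + A(-150) = (-1*575)**2 + (-9 - 150)**2 = (-575)**2 + (-159)**2 = 330625 + 25281 = 355906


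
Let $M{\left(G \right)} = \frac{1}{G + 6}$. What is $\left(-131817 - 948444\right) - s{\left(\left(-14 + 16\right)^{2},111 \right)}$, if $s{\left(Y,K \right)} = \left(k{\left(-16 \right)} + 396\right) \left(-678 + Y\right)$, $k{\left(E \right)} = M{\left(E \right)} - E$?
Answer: $- \frac{4013202}{5} \approx -8.0264 \cdot 10^{5}$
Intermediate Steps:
$M{\left(G \right)} = \frac{1}{6 + G}$
$k{\left(E \right)} = \frac{1}{6 + E} - E$
$s{\left(Y,K \right)} = - \frac{1396341}{5} + \frac{4119 Y}{10}$ ($s{\left(Y,K \right)} = \left(\frac{1 - - 16 \left(6 - 16\right)}{6 - 16} + 396\right) \left(-678 + Y\right) = \left(\frac{1 - \left(-16\right) \left(-10\right)}{-10} + 396\right) \left(-678 + Y\right) = \left(- \frac{1 - 160}{10} + 396\right) \left(-678 + Y\right) = \left(\left(- \frac{1}{10}\right) \left(-159\right) + 396\right) \left(-678 + Y\right) = \left(\frac{159}{10} + 396\right) \left(-678 + Y\right) = \frac{4119 \left(-678 + Y\right)}{10} = - \frac{1396341}{5} + \frac{4119 Y}{10}$)
$\left(-131817 - 948444\right) - s{\left(\left(-14 + 16\right)^{2},111 \right)} = \left(-131817 - 948444\right) - \left(- \frac{1396341}{5} + \frac{4119 \left(-14 + 16\right)^{2}}{10}\right) = \left(-131817 - 948444\right) - \left(- \frac{1396341}{5} + \frac{4119 \cdot 2^{2}}{10}\right) = -1080261 - \left(- \frac{1396341}{5} + \frac{4119}{10} \cdot 4\right) = -1080261 - \left(- \frac{1396341}{5} + \frac{8238}{5}\right) = -1080261 - - \frac{1388103}{5} = -1080261 + \frac{1388103}{5} = - \frac{4013202}{5}$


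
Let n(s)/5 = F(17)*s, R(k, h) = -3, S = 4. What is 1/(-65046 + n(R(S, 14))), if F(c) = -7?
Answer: -1/64941 ≈ -1.5399e-5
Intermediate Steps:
n(s) = -35*s (n(s) = 5*(-7*s) = -35*s)
1/(-65046 + n(R(S, 14))) = 1/(-65046 - 35*(-3)) = 1/(-65046 + 105) = 1/(-64941) = -1/64941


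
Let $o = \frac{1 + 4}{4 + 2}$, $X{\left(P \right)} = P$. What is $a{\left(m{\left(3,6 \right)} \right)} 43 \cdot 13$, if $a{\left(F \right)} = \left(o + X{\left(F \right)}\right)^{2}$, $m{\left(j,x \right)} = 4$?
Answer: $\frac{470119}{36} \approx 13059.0$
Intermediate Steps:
$o = \frac{5}{6} \approx 0.83333$
$a{\left(F \right)} = \left(\frac{5}{6} + F\right)^{2}$
$a{\left(m{\left(3,6 \right)} \right)} 43 \cdot 13 = \frac{\left(5 + 6 \cdot 4\right)^{2}}{36} \cdot 43 \cdot 13 = \frac{\left(5 + 24\right)^{2}}{36} \cdot 43 \cdot 13 = \frac{29^{2}}{36} \cdot 43 \cdot 13 = \frac{1}{36} \cdot 841 \cdot 43 \cdot 13 = \frac{841}{36} \cdot 43 \cdot 13 = \frac{36163}{36} \cdot 13 = \frac{470119}{36}$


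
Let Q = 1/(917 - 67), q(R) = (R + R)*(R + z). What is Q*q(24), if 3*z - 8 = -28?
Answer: 416/425 ≈ 0.97882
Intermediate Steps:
z = -20/3 (z = 8/3 + (⅓)*(-28) = 8/3 - 28/3 = -20/3 ≈ -6.6667)
q(R) = 2*R*(-20/3 + R) (q(R) = (R + R)*(R - 20/3) = (2*R)*(-20/3 + R) = 2*R*(-20/3 + R))
Q = 1/850 ≈ 0.0011765
Q*q(24) = ((⅔)*24*(-20 + 3*24))/850 = ((⅔)*24*(-20 + 72))/850 = ((⅔)*24*52)/850 = (1/850)*832 = 416/425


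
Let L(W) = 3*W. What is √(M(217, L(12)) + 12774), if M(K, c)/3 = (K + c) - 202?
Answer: √12927 ≈ 113.70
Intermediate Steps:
M(K, c) = -606 + 3*K + 3*c (M(K, c) = 3*((K + c) - 202) = 3*(-202 + K + c) = -606 + 3*K + 3*c)
√(M(217, L(12)) + 12774) = √((-606 + 3*217 + 3*(3*12)) + 12774) = √((-606 + 651 + 3*36) + 12774) = √((-606 + 651 + 108) + 12774) = √(153 + 12774) = √12927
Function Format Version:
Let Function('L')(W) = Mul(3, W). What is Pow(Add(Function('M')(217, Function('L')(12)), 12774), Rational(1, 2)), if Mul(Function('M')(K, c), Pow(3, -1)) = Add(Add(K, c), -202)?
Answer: Pow(12927, Rational(1, 2)) ≈ 113.70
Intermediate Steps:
Function('M')(K, c) = Add(-606, Mul(3, K), Mul(3, c)) (Function('M')(K, c) = Mul(3, Add(Add(K, c), -202)) = Mul(3, Add(-202, K, c)) = Add(-606, Mul(3, K), Mul(3, c)))
Pow(Add(Function('M')(217, Function('L')(12)), 12774), Rational(1, 2)) = Pow(Add(Add(-606, Mul(3, 217), Mul(3, Mul(3, 12))), 12774), Rational(1, 2)) = Pow(Add(Add(-606, 651, Mul(3, 36)), 12774), Rational(1, 2)) = Pow(Add(Add(-606, 651, 108), 12774), Rational(1, 2)) = Pow(Add(153, 12774), Rational(1, 2)) = Pow(12927, Rational(1, 2))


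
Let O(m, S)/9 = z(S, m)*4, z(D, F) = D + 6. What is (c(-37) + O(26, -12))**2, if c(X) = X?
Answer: 64009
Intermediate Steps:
z(D, F) = 6 + D
O(m, S) = 216 + 36*S (O(m, S) = 9*((6 + S)*4) = 9*(24 + 4*S) = 216 + 36*S)
(c(-37) + O(26, -12))**2 = (-37 + (216 + 36*(-12)))**2 = (-37 + (216 - 432))**2 = (-37 - 216)**2 = (-253)**2 = 64009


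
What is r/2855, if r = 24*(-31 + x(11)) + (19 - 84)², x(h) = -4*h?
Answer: 485/571 ≈ 0.84939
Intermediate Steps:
r = 2425 (r = 24*(-31 - 4*11) + (19 - 84)² = 24*(-31 - 44) + (-65)² = 24*(-75) + 4225 = -1800 + 4225 = 2425)
r/2855 = 2425/2855 = 2425*(1/2855) = 485/571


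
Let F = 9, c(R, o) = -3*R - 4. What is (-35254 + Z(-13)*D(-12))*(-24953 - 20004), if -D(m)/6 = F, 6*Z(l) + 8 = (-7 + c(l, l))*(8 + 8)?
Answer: 1762943798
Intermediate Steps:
c(R, o) = -4 - 3*R
Z(l) = -92/3 - 8*l (Z(l) = -4/3 + ((-7 + (-4 - 3*l))*(8 + 8))/6 = -4/3 + ((-11 - 3*l)*16)/6 = -4/3 + (-176 - 48*l)/6 = -4/3 + (-88/3 - 8*l) = -92/3 - 8*l)
D(m) = -54 (D(m) = -6*9 = -54)
(-35254 + Z(-13)*D(-12))*(-24953 - 20004) = (-35254 + (-92/3 - 8*(-13))*(-54))*(-24953 - 20004) = (-35254 + (-92/3 + 104)*(-54))*(-44957) = (-35254 + (220/3)*(-54))*(-44957) = (-35254 - 3960)*(-44957) = -39214*(-44957) = 1762943798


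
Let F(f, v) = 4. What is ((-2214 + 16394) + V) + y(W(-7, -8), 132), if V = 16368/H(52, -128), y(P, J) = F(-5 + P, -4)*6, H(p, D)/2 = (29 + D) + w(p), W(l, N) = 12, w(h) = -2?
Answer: 1426420/101 ≈ 14123.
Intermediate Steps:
H(p, D) = 54 + 2*D (H(p, D) = 2*((29 + D) - 2) = 2*(27 + D) = 54 + 2*D)
y(P, J) = 24 (y(P, J) = 4*6 = 24)
V = -8184/101 (V = 16368/(54 + 2*(-128)) = 16368/(54 - 256) = 16368/(-202) = 16368*(-1/202) = -8184/101 ≈ -81.030)
((-2214 + 16394) + V) + y(W(-7, -8), 132) = ((-2214 + 16394) - 8184/101) + 24 = (14180 - 8184/101) + 24 = 1423996/101 + 24 = 1426420/101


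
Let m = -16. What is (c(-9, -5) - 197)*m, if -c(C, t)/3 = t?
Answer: 2912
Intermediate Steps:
c(C, t) = -3*t
(c(-9, -5) - 197)*m = (-3*(-5) - 197)*(-16) = (15 - 197)*(-16) = -182*(-16) = 2912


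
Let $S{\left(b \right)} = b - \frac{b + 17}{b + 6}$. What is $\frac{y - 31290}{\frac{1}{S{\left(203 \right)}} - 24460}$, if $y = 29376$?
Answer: $\frac{667638}{8532091} \approx 0.07825$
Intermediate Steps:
$S{\left(b \right)} = b - \frac{17 + b}{6 + b}$
$\frac{y - 31290}{\frac{1}{S{\left(203 \right)}} - 24460} = \frac{29376 - 31290}{\frac{1}{\frac{1}{6 + 203} \left(-17 + 203^{2} + 5 \cdot 203\right)} - 24460} = - \frac{1914}{\frac{1}{\frac{1}{209} \left(-17 + 41209 + 1015\right)} - 24460} = - \frac{1914}{\frac{1}{\frac{1}{209} \cdot 42207} - 24460} = - \frac{1914}{\frac{1}{\frac{3837}{19}} - 24460} = - \frac{1914}{\frac{19}{3837} - 24460} = - \frac{1914}{- \frac{93853001}{3837}} = \left(-1914\right) \left(- \frac{3837}{93853001}\right) = \frac{667638}{8532091}$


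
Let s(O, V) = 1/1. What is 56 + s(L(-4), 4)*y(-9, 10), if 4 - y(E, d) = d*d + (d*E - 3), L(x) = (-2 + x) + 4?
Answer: 53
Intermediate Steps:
L(x) = 2 + x
s(O, V) = 1
y(E, d) = 7 - d² - E*d (y(E, d) = 4 - (d*d + (d*E - 3)) = 4 - (d² + (E*d - 3)) = 4 - (d² + (-3 + E*d)) = 4 - (-3 + d² + E*d) = 4 + (3 - d² - E*d) = 7 - d² - E*d)
56 + s(L(-4), 4)*y(-9, 10) = 56 + 1*(7 - 1*10² - 1*(-9)*10) = 56 + 1*(7 - 1*100 + 90) = 56 + 1*(7 - 100 + 90) = 56 + 1*(-3) = 56 - 3 = 53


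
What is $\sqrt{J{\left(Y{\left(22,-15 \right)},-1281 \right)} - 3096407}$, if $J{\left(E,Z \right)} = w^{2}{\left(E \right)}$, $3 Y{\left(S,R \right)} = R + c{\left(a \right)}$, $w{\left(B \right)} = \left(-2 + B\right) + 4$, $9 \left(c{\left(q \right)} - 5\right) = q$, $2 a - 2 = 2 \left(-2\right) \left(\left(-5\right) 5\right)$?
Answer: $\frac{i \sqrt{250808942}}{9} \approx 1759.7 i$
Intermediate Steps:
$a = 51$ ($a = 1 + \frac{2 \left(-2\right) \left(\left(-5\right) 5\right)}{2} = 1 + \frac{\left(-4\right) \left(-25\right)}{2} = 1 + \frac{1}{2} \cdot 100 = 1 + 50 = 51$)
$c{\left(q \right)} = 5 + \frac{q}{9}$
$w{\left(B \right)} = 2 + B$
$Y{\left(S,R \right)} = \frac{32}{9} + \frac{R}{3}$ ($Y{\left(S,R \right)} = \frac{R + \left(5 + \frac{1}{9} \cdot 51\right)}{3} = \frac{R + \left(5 + \frac{17}{3}\right)}{3} = \frac{R + \frac{32}{3}}{3} = \frac{\frac{32}{3} + R}{3} = \frac{32}{9} + \frac{R}{3}$)
$J{\left(E,Z \right)} = \left(2 + E\right)^{2}$
$\sqrt{J{\left(Y{\left(22,-15 \right)},-1281 \right)} - 3096407} = \sqrt{\left(2 + \left(\frac{32}{9} + \frac{1}{3} \left(-15\right)\right)\right)^{2} - 3096407} = \sqrt{\left(2 + \left(\frac{32}{9} - 5\right)\right)^{2} - 3096407} = \sqrt{\left(2 - \frac{13}{9}\right)^{2} - 3096407} = \sqrt{\left(\frac{5}{9}\right)^{2} - 3096407} = \sqrt{\frac{25}{81} - 3096407} = \sqrt{- \frac{250808942}{81}} = \frac{i \sqrt{250808942}}{9}$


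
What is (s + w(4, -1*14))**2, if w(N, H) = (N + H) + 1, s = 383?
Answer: 139876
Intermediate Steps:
w(N, H) = 1 + H + N (w(N, H) = (H + N) + 1 = 1 + H + N)
(s + w(4, -1*14))**2 = (383 + (1 - 1*14 + 4))**2 = (383 + (1 - 14 + 4))**2 = (383 - 9)**2 = 374**2 = 139876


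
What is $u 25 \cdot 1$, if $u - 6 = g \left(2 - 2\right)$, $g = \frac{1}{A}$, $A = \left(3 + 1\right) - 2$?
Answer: $150$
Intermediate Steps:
$A = 2$ ($A = 4 - 2 = 2$)
$g = \frac{1}{2} \approx 0.5$
$u = 6$ ($u = 6 + \frac{2 - 2}{2} = 6 + \frac{1}{2} \cdot 0 = 6 + 0 = 6$)
$u 25 \cdot 1 = 6 \cdot 25 \cdot 1 = 150 \cdot 1 = 150$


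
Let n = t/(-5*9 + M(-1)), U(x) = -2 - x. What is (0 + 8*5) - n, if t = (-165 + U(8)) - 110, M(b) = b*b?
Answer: 1475/44 ≈ 33.523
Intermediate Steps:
M(b) = b**2
t = -285 (t = (-165 + (-2 - 1*8)) - 110 = (-165 + (-2 - 8)) - 110 = (-165 - 10) - 110 = -175 - 110 = -285)
n = 285/44 (n = -285/(-5*9 + (-1)**2) = -285/(-45 + 1) = -285/(-44) = -285*(-1/44) = 285/44 ≈ 6.4773)
(0 + 8*5) - n = (0 + 8*5) - 1*285/44 = (0 + 40) - 285/44 = 40 - 285/44 = 1475/44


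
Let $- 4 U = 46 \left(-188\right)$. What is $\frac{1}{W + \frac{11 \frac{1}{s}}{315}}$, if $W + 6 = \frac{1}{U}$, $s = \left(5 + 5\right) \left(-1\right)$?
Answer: $- \frac{1702575}{10220608} \approx -0.16658$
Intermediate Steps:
$s = -10$ ($s = 10 \left(-1\right) = -10$)
$U = 2162$ ($U = - \frac{46 \left(-188\right)}{4} = \left(- \frac{1}{4}\right) \left(-8648\right) = 2162$)
$W = - \frac{12971}{2162}$ ($W = -6 + \frac{1}{2162} = - \frac{12971}{2162} \approx -5.9995$)
$\frac{1}{W + \frac{11 \frac{1}{s}}{315}} = \frac{1}{- \frac{12971}{2162} + \frac{11 \frac{1}{-10}}{315}} = \frac{1}{- \frac{12971}{2162} + 11 \left(- \frac{1}{10}\right) \frac{1}{315}} = \frac{1}{- \frac{12971}{2162} - \frac{11}{3150}} = \frac{1}{- \frac{10220608}{1702575}} = - \frac{1702575}{10220608}$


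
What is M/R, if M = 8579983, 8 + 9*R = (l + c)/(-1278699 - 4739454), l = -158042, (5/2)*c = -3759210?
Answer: -464720853882591/46483498 ≈ -9.9975e+6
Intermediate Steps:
c = -1503684 (c = (⅖)*(-3759210) = -1503684)
R = -46483498/54163377 (R = -8/9 + ((-158042 - 1503684)/(-1278699 - 4739454))/9 = -8/9 + (-1661726/(-6018153))/9 = -8/9 + (-1661726*(-1/6018153))/9 = -8/9 + (⅑)*(1661726/6018153) = -8/9 + 1661726/54163377 = -46483498/54163377 ≈ -0.85821)
M/R = 8579983/(-46483498/54163377) = 8579983*(-54163377/46483498) = -464720853882591/46483498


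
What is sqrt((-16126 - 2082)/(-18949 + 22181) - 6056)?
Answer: 15*I*sqrt(274821)/101 ≈ 77.856*I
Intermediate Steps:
sqrt((-16126 - 2082)/(-18949 + 22181) - 6056) = sqrt(-18208/3232 - 6056) = sqrt(-18208*1/3232 - 6056) = sqrt(-569/101 - 6056) = sqrt(-612225/101) = 15*I*sqrt(274821)/101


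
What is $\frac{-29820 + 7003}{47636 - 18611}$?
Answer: $- \frac{22817}{29025} \approx -0.78612$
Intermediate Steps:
$\frac{-29820 + 7003}{47636 - 18611} = - \frac{22817}{29025}$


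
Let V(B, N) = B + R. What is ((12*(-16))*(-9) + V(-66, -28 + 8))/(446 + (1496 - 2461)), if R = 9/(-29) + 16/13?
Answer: -626921/195663 ≈ -3.2041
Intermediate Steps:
R = 347/377 (R = 9*(-1/29) + 16*(1/13) = -9/29 + 16/13 = 347/377 ≈ 0.92042)
V(B, N) = 347/377 + B (V(B, N) = B + 347/377 = 347/377 + B)
((12*(-16))*(-9) + V(-66, -28 + 8))/(446 + (1496 - 2461)) = ((12*(-16))*(-9) + (347/377 - 66))/(446 + (1496 - 2461)) = (-192*(-9) - 24535/377)/(446 - 965) = (1728 - 24535/377)/(-519) = (626921/377)*(-1/519) = -626921/195663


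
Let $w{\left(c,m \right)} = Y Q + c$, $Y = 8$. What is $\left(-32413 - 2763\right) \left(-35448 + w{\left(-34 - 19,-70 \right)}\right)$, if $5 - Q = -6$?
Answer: $1245687688$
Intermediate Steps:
$Q = 11$ ($Q = 5 - -6 = 5 + 6 = 11$)
$w{\left(c,m \right)} = 88 + c$ ($w{\left(c,m \right)} = 8 \cdot 11 + c = 88 + c$)
$\left(-32413 - 2763\right) \left(-35448 + w{\left(-34 - 19,-70 \right)}\right) = \left(-32413 - 2763\right) \left(-35448 + \left(88 - 53\right)\right) = - 35176 \left(-35448 + \left(88 - 53\right)\right) = - 35176 \left(-35448 + 35\right) = \left(-35176\right) \left(-35413\right) = 1245687688$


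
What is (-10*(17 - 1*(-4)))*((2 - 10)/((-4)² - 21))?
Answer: -336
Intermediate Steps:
(-10*(17 - 1*(-4)))*((2 - 10)/((-4)² - 21)) = (-10*(17 + 4))*(-8/(16 - 21)) = (-10*21)*(-8/(-5)) = -(-1680)*(-1)/5 = -210*8/5 = -336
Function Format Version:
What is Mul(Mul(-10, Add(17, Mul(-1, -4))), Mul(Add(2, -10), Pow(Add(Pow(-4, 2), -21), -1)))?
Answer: -336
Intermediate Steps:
Mul(Mul(-10, Add(17, Mul(-1, -4))), Mul(Add(2, -10), Pow(Add(Pow(-4, 2), -21), -1))) = Mul(Mul(-10, Add(17, 4)), Mul(-8, Pow(Add(16, -21), -1))) = Mul(Mul(-10, 21), Mul(-8, Pow(-5, -1))) = Mul(-210, Mul(-8, Rational(-1, 5))) = Mul(-210, Rational(8, 5)) = -336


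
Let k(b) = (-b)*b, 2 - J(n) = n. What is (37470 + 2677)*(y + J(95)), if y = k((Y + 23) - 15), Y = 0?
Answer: -6303079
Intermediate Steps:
J(n) = 2 - n
k(b) = -b²
y = -64 (y = -((0 + 23) - 15)² = -(23 - 15)² = -1*8² = -1*64 = -64)
(37470 + 2677)*(y + J(95)) = (37470 + 2677)*(-64 + (2 - 1*95)) = 40147*(-64 + (2 - 95)) = 40147*(-64 - 93) = 40147*(-157) = -6303079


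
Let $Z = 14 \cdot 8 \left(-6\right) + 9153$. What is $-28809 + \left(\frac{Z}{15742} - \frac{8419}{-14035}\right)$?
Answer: $- \frac{6364779223997}{220938970} \approx -28808.0$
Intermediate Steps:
$Z = 8481$ ($Z = 112 \left(-6\right) + 9153 = -672 + 9153 = 8481$)
$-28809 + \left(\frac{Z}{15742} - \frac{8419}{-14035}\right) = -28809 + \left(\frac{8481}{15742} - \frac{8419}{-14035}\right) = -28809 + \left(8481 \cdot \frac{1}{15742} - - \frac{8419}{14035}\right) = -28809 + \left(\frac{8481}{15742} + \frac{8419}{14035}\right) = -28809 + \frac{251562733}{220938970} = - \frac{6364779223997}{220938970}$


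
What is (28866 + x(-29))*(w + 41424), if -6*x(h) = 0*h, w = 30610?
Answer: 2079333444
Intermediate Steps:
x(h) = 0 (x(h) = -0*h = -1/6*0 = 0)
(28866 + x(-29))*(w + 41424) = (28866 + 0)*(30610 + 41424) = 28866*72034 = 2079333444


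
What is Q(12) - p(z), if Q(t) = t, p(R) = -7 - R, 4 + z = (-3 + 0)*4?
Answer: 3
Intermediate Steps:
z = -16 (z = -4 + (-3 + 0)*4 = -4 - 3*4 = -4 - 12 = -16)
Q(12) - p(z) = 12 - (-7 - 1*(-16)) = 12 - (-7 + 16) = 12 - 1*9 = 12 - 9 = 3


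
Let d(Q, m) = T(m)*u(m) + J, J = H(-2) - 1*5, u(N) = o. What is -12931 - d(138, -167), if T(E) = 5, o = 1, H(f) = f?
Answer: -12929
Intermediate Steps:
u(N) = 1
J = -7 (J = -2 - 1*5 = -2 - 5 = -7)
d(Q, m) = -2 (d(Q, m) = 5*1 - 7 = 5 - 7 = -2)
-12931 - d(138, -167) = -12931 - 1*(-2) = -12931 + 2 = -12929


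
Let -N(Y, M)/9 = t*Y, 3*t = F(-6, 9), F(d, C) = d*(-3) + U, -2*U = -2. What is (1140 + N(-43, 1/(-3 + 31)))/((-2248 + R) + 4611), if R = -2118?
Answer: 513/35 ≈ 14.657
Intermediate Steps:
U = 1 (U = -½*(-2) = 1)
F(d, C) = 1 - 3*d (F(d, C) = d*(-3) + 1 = -3*d + 1 = 1 - 3*d)
t = 19/3 (t = (1 - 3*(-6))/3 = (1 + 18)/3 = (⅓)*19 = 19/3 ≈ 6.3333)
N(Y, M) = -57*Y
(1140 + N(-43, 1/(-3 + 31)))/((-2248 + R) + 4611) = (1140 - 57*(-43))/((-2248 - 2118) + 4611) = (1140 + 2451)/(-4366 + 4611) = 3591/245 = 3591*(1/245) = 513/35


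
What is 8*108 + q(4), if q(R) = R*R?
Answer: 880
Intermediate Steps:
q(R) = R**2
8*108 + q(4) = 8*108 + 4**2 = 864 + 16 = 880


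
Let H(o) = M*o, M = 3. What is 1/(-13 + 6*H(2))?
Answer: 1/23 ≈ 0.043478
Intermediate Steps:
H(o) = 3*o
1/(-13 + 6*H(2)) = 1/(-13 + 6*(3*2)) = 1/(-13 + 6*6) = 1/(-13 + 36) = 1/23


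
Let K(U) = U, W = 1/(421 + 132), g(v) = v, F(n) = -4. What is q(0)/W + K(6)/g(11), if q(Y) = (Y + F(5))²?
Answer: 97334/11 ≈ 8848.5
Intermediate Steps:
W = 1/553 ≈ 0.0018083
q(Y) = (-4 + Y)² (q(Y) = (Y - 4)² = (-4 + Y)²)
q(0)/W + K(6)/g(11) = (-4 + 0)²/(1/553) + 6/11 = (-4)²*553 + 6*(1/11) = 16*553 + 6/11 = 8848 + 6/11 = 97334/11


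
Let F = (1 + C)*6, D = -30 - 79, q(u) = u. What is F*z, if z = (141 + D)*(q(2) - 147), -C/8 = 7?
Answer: 1531200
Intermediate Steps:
D = -109
C = -56 (C = -8*7 = -56)
z = -4640 (z = (141 - 109)*(2 - 147) = 32*(-145) = -4640)
F = -330 (F = (1 - 56)*6 = -55*6 = -330)
F*z = -330*(-4640) = 1531200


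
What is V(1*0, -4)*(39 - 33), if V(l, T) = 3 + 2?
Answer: 30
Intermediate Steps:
V(l, T) = 5
V(1*0, -4)*(39 - 33) = 5*(39 - 33) = 5*6 = 30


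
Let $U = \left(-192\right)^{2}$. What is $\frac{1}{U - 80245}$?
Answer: $- \frac{1}{43381} \approx -2.3052 \cdot 10^{-5}$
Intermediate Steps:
$U = 36864$
$\frac{1}{U - 80245} = \frac{1}{36864 - 80245} = \frac{1}{-43381} = - \frac{1}{43381}$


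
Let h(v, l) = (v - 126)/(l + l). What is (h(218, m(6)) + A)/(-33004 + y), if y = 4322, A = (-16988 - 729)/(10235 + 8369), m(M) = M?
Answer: -374741/1600799784 ≈ -0.00023410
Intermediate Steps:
A = -17717/18604 ≈ -0.95232
h(v, l) = (-126 + v)/(2*l) (h(v, l) = (-126 + v)/((2*l)) = (-126 + v)*(1/(2*l)) = (-126 + v)/(2*l))
(h(218, m(6)) + A)/(-33004 + y) = ((1/2)*(-126 + 218)/6 - 17717/18604)/(-33004 + 4322) = ((1/2)*(1/6)*92 - 17717/18604)/(-28682) = (23/3 - 17717/18604)*(-1/28682) = (374741/55812)*(-1/28682) = -374741/1600799784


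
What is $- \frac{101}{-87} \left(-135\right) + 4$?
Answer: $- \frac{4429}{29} \approx -152.72$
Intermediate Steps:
$- \frac{101}{-87} \left(-135\right) + 4 = \left(-101\right) \left(- \frac{1}{87}\right) \left(-135\right) + 4 = \frac{101}{87} \left(-135\right) + 4 = - \frac{4545}{29} + 4 = - \frac{4429}{29}$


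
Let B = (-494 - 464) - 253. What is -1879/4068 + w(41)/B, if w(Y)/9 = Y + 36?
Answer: -727799/703764 ≈ -1.0342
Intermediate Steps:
w(Y) = 324 + 9*Y (w(Y) = 9*(Y + 36) = 9*(36 + Y) = 324 + 9*Y)
B = -1211 (B = -958 - 253 = -1211)
-1879/4068 + w(41)/B = -1879/4068 + (324 + 9*41)/(-1211) = -1879*1/4068 + (324 + 369)*(-1/1211) = -1879/4068 + 693*(-1/1211) = -1879/4068 - 99/173 = -727799/703764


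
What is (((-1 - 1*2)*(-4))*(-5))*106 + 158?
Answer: -6202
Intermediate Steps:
(((-1 - 1*2)*(-4))*(-5))*106 + 158 = (((-1 - 2)*(-4))*(-5))*106 + 158 = (-3*(-4)*(-5))*106 + 158 = (12*(-5))*106 + 158 = -60*106 + 158 = -6360 + 158 = -6202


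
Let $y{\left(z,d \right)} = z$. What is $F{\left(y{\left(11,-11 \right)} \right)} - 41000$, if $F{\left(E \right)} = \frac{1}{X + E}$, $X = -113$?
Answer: $- \frac{4182001}{102} \approx -41000.0$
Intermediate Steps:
$F{\left(E \right)} = \frac{1}{-113 + E}$
$F{\left(y{\left(11,-11 \right)} \right)} - 41000 = \frac{1}{-113 + 11} - 41000 = \frac{1}{-102} - 41000 = - \frac{1}{102} - 41000 = - \frac{4182001}{102}$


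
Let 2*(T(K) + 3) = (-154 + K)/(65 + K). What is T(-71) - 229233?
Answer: -916869/4 ≈ -2.2922e+5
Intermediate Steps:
T(K) = -3 + (-154 + K)/(2*(65 + K)) (T(K) = -3 + ((-154 + K)/(65 + K))/2 = -3 + (-154 + K)/(2*(65 + K)))
T(-71) - 229233 = (-544 - 5*(-71))/(2*(65 - 71)) - 229233 = (½)*(-544 + 355)/(-6) - 229233 = (½)*(-⅙)*(-189) - 229233 = 63/4 - 229233 = -916869/4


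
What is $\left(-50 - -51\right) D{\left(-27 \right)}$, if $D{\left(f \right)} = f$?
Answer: $-27$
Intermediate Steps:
$\left(-50 - -51\right) D{\left(-27 \right)} = \left(-50 - -51\right) \left(-27\right) = \left(-50 + 51\right) \left(-27\right) = 1 \left(-27\right) = -27$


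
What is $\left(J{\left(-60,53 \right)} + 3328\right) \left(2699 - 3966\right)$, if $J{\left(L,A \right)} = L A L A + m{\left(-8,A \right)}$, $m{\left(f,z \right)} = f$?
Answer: $-12816617240$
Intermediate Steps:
$J{\left(L,A \right)} = -8 + A^{2} L^{2}$ ($J{\left(L,A \right)} = L A L A - 8 = A L L A - 8 = A L^{2} A - 8 = A^{2} L^{2} - 8 = -8 + A^{2} L^{2}$)
$\left(J{\left(-60,53 \right)} + 3328\right) \left(2699 - 3966\right) = \left(\left(-8 + 53^{2} \left(-60\right)^{2}\right) + 3328\right) \left(2699 - 3966\right) = \left(\left(-8 + 2809 \cdot 3600\right) + 3328\right) \left(-1267\right) = \left(\left(-8 + 10112400\right) + 3328\right) \left(-1267\right) = \left(10112392 + 3328\right) \left(-1267\right) = 10115720 \left(-1267\right) = -12816617240$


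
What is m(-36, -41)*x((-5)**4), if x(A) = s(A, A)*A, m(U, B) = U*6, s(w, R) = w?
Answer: -84375000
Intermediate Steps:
m(U, B) = 6*U
x(A) = A**2 (x(A) = A*A = A**2)
m(-36, -41)*x((-5)**4) = (6*(-36))*((-5)**4)**2 = -216*625**2 = -216*390625 = -84375000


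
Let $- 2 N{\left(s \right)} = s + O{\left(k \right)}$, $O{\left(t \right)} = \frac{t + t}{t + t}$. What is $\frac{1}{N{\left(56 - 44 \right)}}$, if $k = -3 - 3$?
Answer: $- \frac{2}{13} \approx -0.15385$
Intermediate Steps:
$k = -6$
$O{\left(t \right)} = 1$ ($O{\left(t \right)} = \frac{2 t}{2 t} = 2 t \frac{1}{2 t} = 1$)
$N{\left(s \right)} = - \frac{1}{2} - \frac{s}{2}$ ($N{\left(s \right)} = - \frac{s + 1}{2} = - \frac{1 + s}{2} = - \frac{1}{2} - \frac{s}{2}$)
$\frac{1}{N{\left(56 - 44 \right)}} = \frac{1}{- \frac{1}{2} - \frac{56 - 44}{2}} = \frac{1}{- \frac{1}{2} - 6} = \frac{1}{- \frac{13}{2}} = - \frac{2}{13}$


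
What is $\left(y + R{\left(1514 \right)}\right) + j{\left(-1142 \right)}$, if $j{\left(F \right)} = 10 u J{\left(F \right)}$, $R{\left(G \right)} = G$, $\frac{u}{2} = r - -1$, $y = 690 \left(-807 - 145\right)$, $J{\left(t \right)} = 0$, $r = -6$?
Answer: $-655366$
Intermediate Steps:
$y = -656880$ ($y = 690 \left(-952\right) = -656880$)
$u = -10$ ($u = 2 \left(-6 - -1\right) = 2 \left(-6 + 1\right) = 2 \left(-5\right) = -10$)
$j{\left(F \right)} = 0$ ($j{\left(F \right)} = 10 \left(-10\right) 0 = \left(-100\right) 0 = 0$)
$\left(y + R{\left(1514 \right)}\right) + j{\left(-1142 \right)} = \left(-656880 + 1514\right) + 0 = -655366 + 0 = -655366$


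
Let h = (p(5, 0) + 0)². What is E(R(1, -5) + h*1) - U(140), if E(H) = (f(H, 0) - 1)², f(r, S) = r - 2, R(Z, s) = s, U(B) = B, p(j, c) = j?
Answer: 149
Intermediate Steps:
f(r, S) = -2 + r
h = 25 (h = (5 + 0)² = 5² = 25)
E(H) = (-3 + H)² (E(H) = ((-2 + H) - 1)² = (-3 + H)²)
E(R(1, -5) + h*1) - U(140) = (-3 + (-5 + 25*1))² - 1*140 = (-3 + (-5 + 25))² - 140 = (-3 + 20)² - 140 = 17² - 140 = 289 - 140 = 149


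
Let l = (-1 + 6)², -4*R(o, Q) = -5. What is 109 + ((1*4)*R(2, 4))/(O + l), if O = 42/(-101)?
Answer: 271152/2483 ≈ 109.20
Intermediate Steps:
R(o, Q) = 5/4 (R(o, Q) = -¼*(-5) = 5/4)
O = -42/101 (O = 42*(-1/101) = -42/101 ≈ -0.41584)
l = 25 (l = 5² = 25)
109 + ((1*4)*R(2, 4))/(O + l) = 109 + ((1*4)*(5/4))/(-42/101 + 25) = 109 + (4*(5/4))/(2483/101) = 109 + (101/2483)*5 = 109 + 505/2483 = 271152/2483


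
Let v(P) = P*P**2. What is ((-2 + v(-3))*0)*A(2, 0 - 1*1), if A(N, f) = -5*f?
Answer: 0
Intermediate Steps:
v(P) = P**3
((-2 + v(-3))*0)*A(2, 0 - 1*1) = ((-2 + (-3)**3)*0)*(-5*(0 - 1*1)) = ((-2 - 27)*0)*(-5*(0 - 1)) = (-29*0)*(-5*(-1)) = 0*5 = 0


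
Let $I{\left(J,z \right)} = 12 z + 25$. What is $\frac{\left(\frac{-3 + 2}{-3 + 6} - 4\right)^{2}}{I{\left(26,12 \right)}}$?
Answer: $\frac{1}{9} \approx 0.11111$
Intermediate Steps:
$I{\left(J,z \right)} = 25 + 12 z$
$\frac{\left(\frac{-3 + 2}{-3 + 6} - 4\right)^{2}}{I{\left(26,12 \right)}} = \frac{\left(\frac{-3 + 2}{-3 + 6} - 4\right)^{2}}{25 + 12 \cdot 12} = \frac{\left(- \frac{1}{3} - 4\right)^{2}}{25 + 144} = \frac{\left(\left(-1\right) \frac{1}{3} - 4\right)^{2}}{169} = \left(- \frac{1}{3} - 4\right)^{2} \cdot \frac{1}{169} = \left(- \frac{13}{3}\right)^{2} \cdot \frac{1}{169} = \frac{169}{9} \cdot \frac{1}{169} = \frac{1}{9}$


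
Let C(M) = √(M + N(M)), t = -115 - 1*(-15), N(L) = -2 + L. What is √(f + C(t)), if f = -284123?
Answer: √(-284123 + I*√202) ≈ 0.01 + 533.03*I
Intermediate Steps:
t = -100 (t = -115 + 15 = -100)
C(M) = √(-2 + 2*M) (C(M) = √(M + (-2 + M)) = √(-2 + 2*M))
√(f + C(t)) = √(-284123 + √(-2 + 2*(-100))) = √(-284123 + √(-2 - 200)) = √(-284123 + √(-202)) = √(-284123 + I*√202)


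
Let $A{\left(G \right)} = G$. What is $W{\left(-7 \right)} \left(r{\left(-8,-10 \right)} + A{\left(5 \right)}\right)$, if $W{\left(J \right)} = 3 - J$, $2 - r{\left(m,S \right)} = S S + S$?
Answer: $-830$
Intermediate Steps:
$r{\left(m,S \right)} = 2 - S - S^{2}$ ($r{\left(m,S \right)} = 2 - \left(S S + S\right) = 2 - \left(S^{2} + S\right) = 2 - \left(S + S^{2}\right) = 2 - S - S^{2}$)
$W{\left(-7 \right)} \left(r{\left(-8,-10 \right)} + A{\left(5 \right)}\right) = \left(3 - -7\right) \left(\left(2 - -10 - \left(-10\right)^{2}\right) + 5\right) = \left(3 + 7\right) \left(\left(2 + 10 - 100\right) + 5\right) = 10 \left(\left(2 + 10 - 100\right) + 5\right) = 10 \left(-88 + 5\right) = 10 \left(-83\right) = -830$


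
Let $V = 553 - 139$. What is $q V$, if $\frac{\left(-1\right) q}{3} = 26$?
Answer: $-32292$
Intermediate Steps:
$q = -78$ ($q = \left(-3\right) 26 = -78$)
$V = 414$
$q V = \left(-78\right) 414 = -32292$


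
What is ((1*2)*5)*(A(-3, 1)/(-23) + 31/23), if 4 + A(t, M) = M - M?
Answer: 350/23 ≈ 15.217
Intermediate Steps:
A(t, M) = -4 (A(t, M) = -4 + (M - M) = -4 + 0 = -4)
((1*2)*5)*(A(-3, 1)/(-23) + 31/23) = ((1*2)*5)*(-4/(-23) + 31/23) = (2*5)*(-4*(-1/23) + 31*(1/23)) = 10*(4/23 + 31/23) = 10*(35/23) = 350/23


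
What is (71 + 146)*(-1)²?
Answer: 217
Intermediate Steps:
(71 + 146)*(-1)² = 217*1 = 217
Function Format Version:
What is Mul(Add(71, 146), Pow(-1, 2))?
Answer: 217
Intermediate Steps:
Mul(Add(71, 146), Pow(-1, 2)) = Mul(217, 1) = 217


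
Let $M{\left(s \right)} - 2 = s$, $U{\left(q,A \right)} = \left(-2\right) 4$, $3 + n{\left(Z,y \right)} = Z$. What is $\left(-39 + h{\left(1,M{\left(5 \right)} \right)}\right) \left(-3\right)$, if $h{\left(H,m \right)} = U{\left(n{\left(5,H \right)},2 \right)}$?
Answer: $141$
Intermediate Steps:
$n{\left(Z,y \right)} = -3 + Z$
$U{\left(q,A \right)} = -8$
$M{\left(s \right)} = 2 + s$
$h{\left(H,m \right)} = -8$
$\left(-39 + h{\left(1,M{\left(5 \right)} \right)}\right) \left(-3\right) = \left(-39 - 8\right) \left(-3\right) = \left(-47\right) \left(-3\right) = 141$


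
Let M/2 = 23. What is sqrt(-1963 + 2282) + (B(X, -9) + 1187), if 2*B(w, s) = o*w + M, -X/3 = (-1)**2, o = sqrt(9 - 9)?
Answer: 1210 + sqrt(319) ≈ 1227.9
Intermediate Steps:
M = 46 (M = 2*23 = 46)
o = 0 (o = sqrt(0) = 0)
X = -3 (X = -3*(-1)**2 = -3*1 = -3)
B(w, s) = 23 (B(w, s) = (0*w + 46)/2 = (0 + 46)/2 = (1/2)*46 = 23)
sqrt(-1963 + 2282) + (B(X, -9) + 1187) = sqrt(-1963 + 2282) + (23 + 1187) = sqrt(319) + 1210 = 1210 + sqrt(319)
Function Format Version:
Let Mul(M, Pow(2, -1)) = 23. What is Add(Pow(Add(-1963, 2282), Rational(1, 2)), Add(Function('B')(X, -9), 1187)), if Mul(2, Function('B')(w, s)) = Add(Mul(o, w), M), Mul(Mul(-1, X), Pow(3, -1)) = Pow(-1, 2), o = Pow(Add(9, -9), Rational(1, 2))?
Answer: Add(1210, Pow(319, Rational(1, 2))) ≈ 1227.9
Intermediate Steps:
M = 46 (M = Mul(2, 23) = 46)
o = 0 (o = Pow(0, Rational(1, 2)) = 0)
X = -3 (X = Mul(-3, Pow(-1, 2)) = Mul(-3, 1) = -3)
Function('B')(w, s) = 23 (Function('B')(w, s) = Mul(Rational(1, 2), Add(Mul(0, w), 46)) = Mul(Rational(1, 2), Add(0, 46)) = Mul(Rational(1, 2), 46) = 23)
Add(Pow(Add(-1963, 2282), Rational(1, 2)), Add(Function('B')(X, -9), 1187)) = Add(Pow(Add(-1963, 2282), Rational(1, 2)), Add(23, 1187)) = Add(Pow(319, Rational(1, 2)), 1210) = Add(1210, Pow(319, Rational(1, 2)))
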